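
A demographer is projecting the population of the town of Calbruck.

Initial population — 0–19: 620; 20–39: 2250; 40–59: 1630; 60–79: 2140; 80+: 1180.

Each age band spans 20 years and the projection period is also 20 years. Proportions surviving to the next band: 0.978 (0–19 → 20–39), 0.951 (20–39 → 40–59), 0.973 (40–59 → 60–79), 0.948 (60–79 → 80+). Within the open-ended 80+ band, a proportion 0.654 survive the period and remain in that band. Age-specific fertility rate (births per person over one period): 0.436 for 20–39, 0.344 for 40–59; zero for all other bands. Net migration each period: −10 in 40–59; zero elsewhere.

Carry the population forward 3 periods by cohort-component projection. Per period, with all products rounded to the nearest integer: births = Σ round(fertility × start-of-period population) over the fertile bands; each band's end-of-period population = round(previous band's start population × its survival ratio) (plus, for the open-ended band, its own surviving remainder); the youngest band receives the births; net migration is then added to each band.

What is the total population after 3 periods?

After projecting period 1:
Births: 2250 * 0.436 = 981, 1630 * 0.344 = 561 → 1542
20–39: 620 * 0.978 = 606
40–59: 2250 * 0.951 = 2140
60–79: 1630 * 0.973 = 1586
80+: 2140 * 0.948 + 1180 * 0.654 = 2029 + 772 = 2801
Net migration: 40–59 − 10 → 2130
Giving 1542 / 606 / 2130 / 1586 / 2801.
After projecting period 2:
Births: 606 * 0.436 = 264, 2130 * 0.344 = 733 → 997
20–39: 1542 * 0.978 = 1508
40–59: 606 * 0.951 = 576
60–79: 2130 * 0.973 = 2072
80+: 1586 * 0.948 + 2801 * 0.654 = 1504 + 1832 = 3336
Net migration: 40–59 − 10 → 566
Giving 997 / 1508 / 566 / 2072 / 3336.
After projecting period 3:
Births: 1508 * 0.436 = 657, 566 * 0.344 = 195 → 852
20–39: 997 * 0.978 = 975
40–59: 1508 * 0.951 = 1434
60–79: 566 * 0.973 = 551
80+: 2072 * 0.948 + 3336 * 0.654 = 1964 + 2182 = 4146
Net migration: 40–59 − 10 → 1424
Giving 852 / 975 / 1424 / 551 / 4146.
Total after period 3: 852 + 975 + 1424 + 551 + 4146 = 7948

7948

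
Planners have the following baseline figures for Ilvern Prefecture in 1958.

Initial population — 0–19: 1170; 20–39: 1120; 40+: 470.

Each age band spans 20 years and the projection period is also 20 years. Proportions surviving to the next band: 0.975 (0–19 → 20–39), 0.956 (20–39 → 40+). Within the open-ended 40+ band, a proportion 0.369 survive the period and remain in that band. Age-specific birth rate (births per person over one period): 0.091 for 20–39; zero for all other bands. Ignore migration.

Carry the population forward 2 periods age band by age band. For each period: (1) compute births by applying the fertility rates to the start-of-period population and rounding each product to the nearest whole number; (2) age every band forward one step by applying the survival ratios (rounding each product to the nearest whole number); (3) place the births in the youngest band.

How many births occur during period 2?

Let band 1 be 0–19 through band 3 = 40+.
After projecting period 1:
Births: 1120 × 0.091 = 102
Band 2: 1170 × 0.975 = 1141
Band 3: 1120 × 0.956 + 470 × 0.369 = 1071 + 173 = 1244
End of period: [102, 1141, 1244]
After projecting period 2:
Births: 1141 × 0.091 = 104
Band 2: 102 × 0.975 = 99
Band 3: 1141 × 0.956 + 1244 × 0.369 = 1091 + 459 = 1550
End of period: [104, 99, 1550]

104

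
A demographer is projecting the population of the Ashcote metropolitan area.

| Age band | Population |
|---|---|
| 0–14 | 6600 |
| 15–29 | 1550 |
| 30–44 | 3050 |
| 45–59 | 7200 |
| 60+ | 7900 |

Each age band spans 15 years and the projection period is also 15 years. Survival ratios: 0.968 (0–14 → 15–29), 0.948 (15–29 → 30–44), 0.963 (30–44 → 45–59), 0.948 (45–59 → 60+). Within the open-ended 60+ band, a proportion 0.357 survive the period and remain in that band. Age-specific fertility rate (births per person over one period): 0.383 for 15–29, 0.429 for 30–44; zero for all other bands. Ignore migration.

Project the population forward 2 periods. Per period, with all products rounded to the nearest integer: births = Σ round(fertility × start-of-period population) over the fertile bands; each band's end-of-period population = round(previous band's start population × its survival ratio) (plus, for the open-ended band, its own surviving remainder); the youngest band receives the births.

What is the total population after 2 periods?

18618

(Bands numbered youngest = 1 to oldest = 5.)
— Period 1 —
Births: 1550 × 0.383 = 594, 3050 × 0.429 = 1308 → total 1902
Band 2: 6600 × 0.968 = 6389
Band 3: 1550 × 0.948 = 1469
Band 4: 3050 × 0.963 = 2937
Band 5: 7200 × 0.948 + 7900 × 0.357 = 6826 + 2820 = 9646
Population now: 0–14=1902, 15–29=6389, 30–44=1469, 45–59=2937, 60+=9646
— Period 2 —
Births: 6389 × 0.383 = 2447, 1469 × 0.429 = 630 → total 3077
Band 2: 1902 × 0.968 = 1841
Band 3: 6389 × 0.948 = 6057
Band 4: 1469 × 0.963 = 1415
Band 5: 2937 × 0.948 + 9646 × 0.357 = 2784 + 3444 = 6228
Population now: 0–14=3077, 15–29=1841, 30–44=6057, 45–59=1415, 60+=6228
Total after period 2: 3077 + 1841 + 6057 + 1415 + 6228 = 18618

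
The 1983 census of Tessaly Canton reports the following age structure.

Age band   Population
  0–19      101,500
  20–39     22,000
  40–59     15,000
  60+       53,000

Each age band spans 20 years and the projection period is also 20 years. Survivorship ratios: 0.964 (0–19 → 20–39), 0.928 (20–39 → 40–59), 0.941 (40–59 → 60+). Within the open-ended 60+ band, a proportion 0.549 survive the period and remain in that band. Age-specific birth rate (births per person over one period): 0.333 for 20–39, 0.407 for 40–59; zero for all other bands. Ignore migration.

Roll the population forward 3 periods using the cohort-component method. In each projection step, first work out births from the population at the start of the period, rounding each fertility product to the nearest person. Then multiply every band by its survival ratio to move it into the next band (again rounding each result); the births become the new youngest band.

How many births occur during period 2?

Call the groups 1 to 4, youngest first.
— Period 1 —
Births: 22000 * 0.333 = 7326, 15000 * 0.407 = 6105 → total 13431
Group 2: 101500 * 0.964 = 97846
Group 3: 22000 * 0.928 = 20416
Group 4: 15000 * 0.941 + 53000 * 0.549 = 14115 + 29097 = 43212
→ [13431, 97846, 20416, 43212]
— Period 2 —
Births: 97846 * 0.333 = 32583, 20416 * 0.407 = 8309 → total 40892
Group 2: 13431 * 0.964 = 12947
Group 3: 97846 * 0.928 = 90801
Group 4: 20416 * 0.941 + 43212 * 0.549 = 19211 + 23723 = 42934
→ [40892, 12947, 90801, 42934]

40892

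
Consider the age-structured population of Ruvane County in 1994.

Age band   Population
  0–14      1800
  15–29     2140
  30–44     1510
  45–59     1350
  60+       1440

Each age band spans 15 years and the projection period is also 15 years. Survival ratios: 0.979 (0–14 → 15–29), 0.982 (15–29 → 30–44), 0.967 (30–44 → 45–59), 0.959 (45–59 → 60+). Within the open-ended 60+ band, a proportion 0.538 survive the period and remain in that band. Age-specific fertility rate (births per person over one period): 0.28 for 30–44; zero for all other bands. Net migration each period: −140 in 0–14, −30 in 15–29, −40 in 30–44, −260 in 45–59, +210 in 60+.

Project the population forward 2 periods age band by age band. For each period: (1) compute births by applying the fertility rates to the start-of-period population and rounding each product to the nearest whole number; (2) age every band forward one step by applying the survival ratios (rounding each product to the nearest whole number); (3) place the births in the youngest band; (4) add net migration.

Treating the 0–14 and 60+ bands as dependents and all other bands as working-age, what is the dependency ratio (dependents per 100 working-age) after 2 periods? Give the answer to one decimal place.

83.1

After projecting period 1:
Births: 1510 × 0.28 = 423
15–29: 1800 × 0.979 = 1762
30–44: 2140 × 0.982 = 2101
45–59: 1510 × 0.967 = 1460
60+: 1350 × 0.959 + 1440 × 0.538 = 1295 + 775 = 2070
Net migration: 0–14 − 140 → 283; 15–29 − 30 → 1732; 30–44 − 40 → 2061; 45–59 − 260 → 1200; 60+ + 210 → 2280
→ [283, 1732, 2061, 1200, 2280]
After projecting period 2:
Births: 2061 × 0.28 = 577
15–29: 283 × 0.979 = 277
30–44: 1732 × 0.982 = 1701
45–59: 2061 × 0.967 = 1993
60+: 1200 × 0.959 + 2280 × 0.538 = 1151 + 1227 = 2378
Net migration: 0–14 − 140 → 437; 15–29 − 30 → 247; 30–44 − 40 → 1661; 45–59 − 260 → 1733; 60+ + 210 → 2588
→ [437, 247, 1661, 1733, 2588]
Dependents (band 0–14 + band 60+) = 437 + 2588 = 3025; working-age = 3641; ratio = 3025/3641 × 100 = 83.1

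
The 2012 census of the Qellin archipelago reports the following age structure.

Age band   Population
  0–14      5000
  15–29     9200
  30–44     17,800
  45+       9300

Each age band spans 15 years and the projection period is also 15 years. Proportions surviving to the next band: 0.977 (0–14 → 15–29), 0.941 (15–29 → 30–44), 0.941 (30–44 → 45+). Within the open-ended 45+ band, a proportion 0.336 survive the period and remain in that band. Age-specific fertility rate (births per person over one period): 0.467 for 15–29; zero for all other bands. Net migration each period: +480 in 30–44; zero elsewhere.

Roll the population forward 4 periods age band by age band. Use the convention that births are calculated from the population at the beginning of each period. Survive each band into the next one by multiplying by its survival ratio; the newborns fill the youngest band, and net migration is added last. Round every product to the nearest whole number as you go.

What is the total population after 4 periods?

— Period 1 —
Births: 9200 × 0.467 = 4296
15–29: 5000 × 0.977 = 4885
30–44: 9200 × 0.941 = 8657
45+: 17800 × 0.941 + 9300 × 0.336 = 16750 + 3125 = 19875
Net migration: 30–44 + 480 → 9137
Giving 4296 / 4885 / 9137 / 19875.
— Period 2 —
Births: 4885 × 0.467 = 2281
15–29: 4296 × 0.977 = 4197
30–44: 4885 × 0.941 = 4597
45+: 9137 × 0.941 + 19875 × 0.336 = 8598 + 6678 = 15276
Net migration: 30–44 + 480 → 5077
Giving 2281 / 4197 / 5077 / 15276.
— Period 3 —
Births: 4197 × 0.467 = 1960
15–29: 2281 × 0.977 = 2229
30–44: 4197 × 0.941 = 3949
45+: 5077 × 0.941 + 15276 × 0.336 = 4777 + 5133 = 9910
Net migration: 30–44 + 480 → 4429
Giving 1960 / 2229 / 4429 / 9910.
— Period 4 —
Births: 2229 × 0.467 = 1041
15–29: 1960 × 0.977 = 1915
30–44: 2229 × 0.941 = 2097
45+: 4429 × 0.941 + 9910 × 0.336 = 4168 + 3330 = 7498
Net migration: 30–44 + 480 → 2577
Giving 1041 / 1915 / 2577 / 7498.
Total after period 4: 1041 + 1915 + 2577 + 7498 = 13031

13031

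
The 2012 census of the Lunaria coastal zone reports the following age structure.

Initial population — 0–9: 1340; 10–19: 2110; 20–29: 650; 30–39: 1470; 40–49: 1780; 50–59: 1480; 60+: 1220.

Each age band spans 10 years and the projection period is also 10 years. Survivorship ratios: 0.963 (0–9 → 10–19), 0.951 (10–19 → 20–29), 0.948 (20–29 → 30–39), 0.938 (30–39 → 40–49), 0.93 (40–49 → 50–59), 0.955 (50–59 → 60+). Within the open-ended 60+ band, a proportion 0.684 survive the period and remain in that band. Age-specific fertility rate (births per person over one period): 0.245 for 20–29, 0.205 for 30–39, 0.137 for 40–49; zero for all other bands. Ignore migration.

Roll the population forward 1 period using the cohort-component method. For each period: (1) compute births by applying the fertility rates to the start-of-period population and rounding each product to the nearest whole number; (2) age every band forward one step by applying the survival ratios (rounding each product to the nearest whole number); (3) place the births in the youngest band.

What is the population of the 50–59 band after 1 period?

Period 1:
Births: 650 × 0.245 = 159, 1470 × 0.205 = 301, 1780 × 0.137 = 244 → total 704
10–19: 1340 × 0.963 = 1290
20–29: 2110 × 0.951 = 2007
30–39: 650 × 0.948 = 616
40–49: 1470 × 0.938 = 1379
50–59: 1780 × 0.93 = 1655
60+: 1480 × 0.955 + 1220 × 0.684 = 1413 + 834 = 2247
Population now: 0–9=704, 10–19=1290, 20–29=2007, 30–39=616, 40–49=1379, 50–59=1655, 60+=2247

1655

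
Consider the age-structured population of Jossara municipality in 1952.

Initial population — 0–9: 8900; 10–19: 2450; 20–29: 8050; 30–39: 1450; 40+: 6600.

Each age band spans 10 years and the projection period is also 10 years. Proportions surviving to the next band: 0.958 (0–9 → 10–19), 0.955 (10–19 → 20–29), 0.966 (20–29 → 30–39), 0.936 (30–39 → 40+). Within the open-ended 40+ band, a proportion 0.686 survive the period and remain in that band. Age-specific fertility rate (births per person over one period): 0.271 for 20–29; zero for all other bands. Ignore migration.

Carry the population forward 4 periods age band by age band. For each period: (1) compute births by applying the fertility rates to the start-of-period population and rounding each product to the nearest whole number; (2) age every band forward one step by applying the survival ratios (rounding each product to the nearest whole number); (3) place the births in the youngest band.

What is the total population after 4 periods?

Let group 1 be 0–9 through group 5 = 40+.
— Period 1 —
Births: 8050 * 0.271 = 2182
Group 2: 8900 * 0.958 = 8526
Group 3: 2450 * 0.955 = 2340
Group 4: 8050 * 0.966 = 7776
Group 5: 1450 * 0.936 + 6600 * 0.686 = 1357 + 4528 = 5885
End of period: [2182, 8526, 2340, 7776, 5885]
— Period 2 —
Births: 2340 * 0.271 = 634
Group 2: 2182 * 0.958 = 2090
Group 3: 8526 * 0.955 = 8142
Group 4: 2340 * 0.966 = 2260
Group 5: 7776 * 0.936 + 5885 * 0.686 = 7278 + 4037 = 11315
End of period: [634, 2090, 8142, 2260, 11315]
— Period 3 —
Births: 8142 * 0.271 = 2206
Group 2: 634 * 0.958 = 607
Group 3: 2090 * 0.955 = 1996
Group 4: 8142 * 0.966 = 7865
Group 5: 2260 * 0.936 + 11315 * 0.686 = 2115 + 7762 = 9877
End of period: [2206, 607, 1996, 7865, 9877]
— Period 4 —
Births: 1996 * 0.271 = 541
Group 2: 2206 * 0.958 = 2113
Group 3: 607 * 0.955 = 580
Group 4: 1996 * 0.966 = 1928
Group 5: 7865 * 0.936 + 9877 * 0.686 = 7362 + 6776 = 14138
End of period: [541, 2113, 580, 1928, 14138]
Total after period 4: 541 + 2113 + 580 + 1928 + 14138 = 19300

19300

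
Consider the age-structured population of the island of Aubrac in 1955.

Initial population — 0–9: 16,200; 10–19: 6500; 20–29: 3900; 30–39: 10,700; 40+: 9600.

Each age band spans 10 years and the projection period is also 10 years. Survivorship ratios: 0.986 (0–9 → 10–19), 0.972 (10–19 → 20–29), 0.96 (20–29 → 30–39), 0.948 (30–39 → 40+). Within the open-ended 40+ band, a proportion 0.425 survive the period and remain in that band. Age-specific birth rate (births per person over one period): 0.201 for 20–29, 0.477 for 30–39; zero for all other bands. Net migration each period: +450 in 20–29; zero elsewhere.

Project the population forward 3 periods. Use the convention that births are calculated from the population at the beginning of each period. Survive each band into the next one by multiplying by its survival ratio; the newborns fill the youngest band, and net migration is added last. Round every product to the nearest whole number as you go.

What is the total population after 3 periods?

— Period 1 —
Births: 3900 × 0.201 = 784  |  10700 × 0.477 = 5104 — total 5888
10–19: 16200 × 0.986 = 15973
20–29: 6500 × 0.972 = 6318
30–39: 3900 × 0.96 = 3744
40+: 10700 × 0.948 + 9600 × 0.425 = 10144 + 4080 = 14224
Net migration: 20–29 + 450 → 6768
End of period: [5888, 15973, 6768, 3744, 14224]
— Period 2 —
Births: 6768 × 0.201 = 1360  |  3744 × 0.477 = 1786 — total 3146
10–19: 5888 × 0.986 = 5806
20–29: 15973 × 0.972 = 15526
30–39: 6768 × 0.96 = 6497
40+: 3744 × 0.948 + 14224 × 0.425 = 3549 + 6045 = 9594
Net migration: 20–29 + 450 → 15976
End of period: [3146, 5806, 15976, 6497, 9594]
— Period 3 —
Births: 15976 × 0.201 = 3211  |  6497 × 0.477 = 3099 — total 6310
10–19: 3146 × 0.986 = 3102
20–29: 5806 × 0.972 = 5643
30–39: 15976 × 0.96 = 15337
40+: 6497 × 0.948 + 9594 × 0.425 = 6159 + 4077 = 10236
Net migration: 20–29 + 450 → 6093
End of period: [6310, 3102, 6093, 15337, 10236]
Total after period 3: 6310 + 3102 + 6093 + 15337 + 10236 = 41078

41078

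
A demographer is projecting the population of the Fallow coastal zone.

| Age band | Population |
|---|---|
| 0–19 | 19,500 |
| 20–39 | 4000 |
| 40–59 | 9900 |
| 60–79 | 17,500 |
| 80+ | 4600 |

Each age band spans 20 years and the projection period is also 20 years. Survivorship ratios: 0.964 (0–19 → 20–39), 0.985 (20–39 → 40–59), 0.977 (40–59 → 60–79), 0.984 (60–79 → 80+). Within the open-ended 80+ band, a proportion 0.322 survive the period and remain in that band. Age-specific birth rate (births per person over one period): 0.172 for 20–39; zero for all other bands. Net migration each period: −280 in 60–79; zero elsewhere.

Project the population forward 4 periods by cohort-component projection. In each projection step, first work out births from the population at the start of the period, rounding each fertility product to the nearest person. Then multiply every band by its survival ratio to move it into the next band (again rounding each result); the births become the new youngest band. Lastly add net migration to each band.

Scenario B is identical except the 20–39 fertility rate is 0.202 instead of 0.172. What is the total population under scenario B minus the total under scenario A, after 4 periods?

890

Call the bands 1 to 5, youngest first.
After projecting period 1:
Births: 4000 × 0.172 = 688
Band 2: 19500 × 0.964 = 18798
Band 3: 4000 × 0.985 = 3940
Band 4: 9900 × 0.977 = 9672
Band 5: 17500 × 0.984 + 4600 × 0.322 = 17220 + 1481 = 18701
Net migration: Band 4 − 280 → 9392
→ [688, 18798, 3940, 9392, 18701]
After projecting period 2:
Births: 18798 × 0.172 = 3233
Band 2: 688 × 0.964 = 663
Band 3: 18798 × 0.985 = 18516
Band 4: 3940 × 0.977 = 3849
Band 5: 9392 × 0.984 + 18701 × 0.322 = 9242 + 6022 = 15264
Net migration: Band 4 − 280 → 3569
→ [3233, 663, 18516, 3569, 15264]
After projecting period 3:
Births: 663 × 0.172 = 114
Band 2: 3233 × 0.964 = 3117
Band 3: 663 × 0.985 = 653
Band 4: 18516 × 0.977 = 18090
Band 5: 3569 × 0.984 + 15264 × 0.322 = 3512 + 4915 = 8427
Net migration: Band 4 − 280 → 17810
→ [114, 3117, 653, 17810, 8427]
After projecting period 4:
Births: 3117 × 0.172 = 536
Band 2: 114 × 0.964 = 110
Band 3: 3117 × 0.985 = 3070
Band 4: 653 × 0.977 = 638
Band 5: 17810 × 0.984 + 8427 × 0.322 = 17525 + 2713 = 20238
Net migration: Band 4 − 280 → 358
→ [536, 110, 3070, 358, 20238]
Scenario A total after 4 periods: 24312
Scenario B projection —
After projecting period 1:
Births: 4000 × 0.202 = 808
Band 2: 19500 × 0.964 = 18798
Band 3: 4000 × 0.985 = 3940
Band 4: 9900 × 0.977 = 9672
Band 5: 17500 × 0.984 + 4600 × 0.322 = 17220 + 1481 = 18701
Net migration: Band 4 − 280 → 9392
→ [808, 18798, 3940, 9392, 18701]
After projecting period 2:
Births: 18798 × 0.202 = 3797
Band 2: 808 × 0.964 = 779
Band 3: 18798 × 0.985 = 18516
Band 4: 3940 × 0.977 = 3849
Band 5: 9392 × 0.984 + 18701 × 0.322 = 9242 + 6022 = 15264
Net migration: Band 4 − 280 → 3569
→ [3797, 779, 18516, 3569, 15264]
After projecting period 3:
Births: 779 × 0.202 = 157
Band 2: 3797 × 0.964 = 3660
Band 3: 779 × 0.985 = 767
Band 4: 18516 × 0.977 = 18090
Band 5: 3569 × 0.984 + 15264 × 0.322 = 3512 + 4915 = 8427
Net migration: Band 4 − 280 → 17810
→ [157, 3660, 767, 17810, 8427]
After projecting period 4:
Births: 3660 × 0.202 = 739
Band 2: 157 × 0.964 = 151
Band 3: 3660 × 0.985 = 3605
Band 4: 767 × 0.977 = 749
Band 5: 17810 × 0.984 + 8427 × 0.322 = 17525 + 2713 = 20238
Net migration: Band 4 − 280 → 469
→ [739, 151, 3605, 469, 20238]
Scenario B total after 4 periods: 25202
Difference B − A = 25202 − 24312 = 890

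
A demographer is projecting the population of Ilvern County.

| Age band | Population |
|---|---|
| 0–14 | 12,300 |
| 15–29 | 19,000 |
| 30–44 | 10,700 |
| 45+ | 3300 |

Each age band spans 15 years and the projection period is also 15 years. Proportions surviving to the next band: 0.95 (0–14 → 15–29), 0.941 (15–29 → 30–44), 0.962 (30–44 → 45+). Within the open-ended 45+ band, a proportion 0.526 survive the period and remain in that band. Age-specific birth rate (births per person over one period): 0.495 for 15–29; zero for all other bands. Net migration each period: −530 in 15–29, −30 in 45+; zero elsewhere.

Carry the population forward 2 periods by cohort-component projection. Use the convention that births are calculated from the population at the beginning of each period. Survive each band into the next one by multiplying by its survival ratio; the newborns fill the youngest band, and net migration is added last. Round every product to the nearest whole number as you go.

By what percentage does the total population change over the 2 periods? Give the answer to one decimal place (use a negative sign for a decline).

5.8

Period 1:
Births: 19000 × 0.495 = 9405
15–29: 12300 × 0.95 = 11685
30–44: 19000 × 0.941 = 17879
45+: 10700 × 0.962 + 3300 × 0.526 = 10293 + 1736 = 12029
Net migration: 15–29 − 530 → 11155; 45+ − 30 → 11999
→ [9405, 11155, 17879, 11999]
Period 2:
Births: 11155 × 0.495 = 5522
15–29: 9405 × 0.95 = 8935
30–44: 11155 × 0.941 = 10497
45+: 17879 × 0.962 + 11999 × 0.526 = 17200 + 6311 = 23511
Net migration: 15–29 − 530 → 8405; 45+ − 30 → 23481
→ [5522, 8405, 10497, 23481]
Total: 45300 → 47905; change = 2605; percentage change = 5.8%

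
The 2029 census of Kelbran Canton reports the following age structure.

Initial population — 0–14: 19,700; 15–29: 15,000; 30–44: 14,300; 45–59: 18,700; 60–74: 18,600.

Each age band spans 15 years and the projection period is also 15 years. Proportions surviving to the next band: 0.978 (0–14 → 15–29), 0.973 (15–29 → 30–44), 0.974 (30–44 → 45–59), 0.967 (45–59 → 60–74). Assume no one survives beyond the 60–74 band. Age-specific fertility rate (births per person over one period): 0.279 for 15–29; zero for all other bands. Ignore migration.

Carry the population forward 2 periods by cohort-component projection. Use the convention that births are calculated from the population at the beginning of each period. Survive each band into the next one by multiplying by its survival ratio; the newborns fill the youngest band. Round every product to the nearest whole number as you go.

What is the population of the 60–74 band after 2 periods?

Call the bands 1 to 5, youngest first.
Period 1.
Births: 15000 × 0.279 = 4185
Band 2: 19700 × 0.978 = 19267
Band 3: 15000 × 0.973 = 14595
Band 4: 14300 × 0.974 = 13928
Band 5: 18700 × 0.967 = 18083
Giving 4185 / 19267 / 14595 / 13928 / 18083.
Period 2.
Births: 19267 × 0.279 = 5375
Band 2: 4185 × 0.978 = 4093
Band 3: 19267 × 0.973 = 18747
Band 4: 14595 × 0.974 = 14216
Band 5: 13928 × 0.967 = 13468
Giving 5375 / 4093 / 18747 / 14216 / 13468.

13468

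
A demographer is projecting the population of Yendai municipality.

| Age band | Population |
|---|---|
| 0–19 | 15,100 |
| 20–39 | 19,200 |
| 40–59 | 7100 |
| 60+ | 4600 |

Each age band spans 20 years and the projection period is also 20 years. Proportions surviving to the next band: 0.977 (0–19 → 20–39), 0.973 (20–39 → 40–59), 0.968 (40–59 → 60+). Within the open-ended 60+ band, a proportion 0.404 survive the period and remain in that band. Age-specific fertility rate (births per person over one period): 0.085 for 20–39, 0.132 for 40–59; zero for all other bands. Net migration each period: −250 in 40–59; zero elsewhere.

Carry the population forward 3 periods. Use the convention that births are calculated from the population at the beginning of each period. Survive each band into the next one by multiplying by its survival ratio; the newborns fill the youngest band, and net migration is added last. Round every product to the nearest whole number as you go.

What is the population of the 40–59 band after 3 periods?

After projecting period 1:
Births: 19200 * 0.085 = 1632  |  7100 * 0.132 = 937 → 2569
20–39: 15100 * 0.977 = 14753
40–59: 19200 * 0.973 = 18682
60+: 7100 * 0.968 + 4600 * 0.404 = 6873 + 1858 = 8731
Net migration: 40–59 − 250 → 18432
End of period: [2569, 14753, 18432, 8731]
After projecting period 2:
Births: 14753 * 0.085 = 1254  |  18432 * 0.132 = 2433 → 3687
20–39: 2569 * 0.977 = 2510
40–59: 14753 * 0.973 = 14355
60+: 18432 * 0.968 + 8731 * 0.404 = 17842 + 3527 = 21369
Net migration: 40–59 − 250 → 14105
End of period: [3687, 2510, 14105, 21369]
After projecting period 3:
Births: 2510 * 0.085 = 213  |  14105 * 0.132 = 1862 → 2075
20–39: 3687 * 0.977 = 3602
40–59: 2510 * 0.973 = 2442
60+: 14105 * 0.968 + 21369 * 0.404 = 13654 + 8633 = 22287
Net migration: 40–59 − 250 → 2192
End of period: [2075, 3602, 2192, 22287]

2192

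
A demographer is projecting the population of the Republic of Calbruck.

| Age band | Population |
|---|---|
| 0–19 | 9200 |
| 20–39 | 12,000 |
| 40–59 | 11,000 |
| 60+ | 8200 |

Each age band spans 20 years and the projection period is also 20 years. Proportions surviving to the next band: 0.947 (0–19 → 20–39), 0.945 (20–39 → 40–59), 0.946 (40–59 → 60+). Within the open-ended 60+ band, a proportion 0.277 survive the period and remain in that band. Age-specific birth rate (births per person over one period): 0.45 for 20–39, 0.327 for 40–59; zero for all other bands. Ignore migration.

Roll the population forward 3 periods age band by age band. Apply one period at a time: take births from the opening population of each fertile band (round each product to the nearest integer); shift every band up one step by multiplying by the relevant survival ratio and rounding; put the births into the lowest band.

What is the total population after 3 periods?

33533

(Bands numbered youngest = 1 to oldest = 4.)
— Period 1 —
Births: 12000 * 0.45 = 5400 ; 11000 * 0.327 = 3597 ⇒ total 8997
Band 2: 9200 * 0.947 = 8712
Band 3: 12000 * 0.945 = 11340
Band 4: 11000 * 0.946 + 8200 * 0.277 = 10406 + 2271 = 12677
Giving 8997 / 8712 / 11340 / 12677.
— Period 2 —
Births: 8712 * 0.45 = 3920 ; 11340 * 0.327 = 3708 ⇒ total 7628
Band 2: 8997 * 0.947 = 8520
Band 3: 8712 * 0.945 = 8233
Band 4: 11340 * 0.946 + 12677 * 0.277 = 10728 + 3512 = 14240
Giving 7628 / 8520 / 8233 / 14240.
— Period 3 —
Births: 8520 * 0.45 = 3834 ; 8233 * 0.327 = 2692 ⇒ total 6526
Band 2: 7628 * 0.947 = 7224
Band 3: 8520 * 0.945 = 8051
Band 4: 8233 * 0.946 + 14240 * 0.277 = 7788 + 3944 = 11732
Giving 6526 / 7224 / 8051 / 11732.
Total after period 3: 6526 + 7224 + 8051 + 11732 = 33533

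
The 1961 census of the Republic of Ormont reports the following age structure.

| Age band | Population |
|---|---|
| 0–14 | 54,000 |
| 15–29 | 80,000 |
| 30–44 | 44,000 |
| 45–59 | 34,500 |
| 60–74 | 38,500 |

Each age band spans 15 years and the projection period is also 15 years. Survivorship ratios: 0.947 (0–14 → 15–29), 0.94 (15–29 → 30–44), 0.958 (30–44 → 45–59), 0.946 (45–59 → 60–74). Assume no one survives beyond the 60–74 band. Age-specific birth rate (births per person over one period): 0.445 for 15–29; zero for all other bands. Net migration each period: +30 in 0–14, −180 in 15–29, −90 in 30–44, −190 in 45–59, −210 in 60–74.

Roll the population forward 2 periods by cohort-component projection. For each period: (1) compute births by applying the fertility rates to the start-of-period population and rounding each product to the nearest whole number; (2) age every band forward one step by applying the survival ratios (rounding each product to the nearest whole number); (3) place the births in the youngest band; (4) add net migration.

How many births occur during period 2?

22676

Call the groups 1 to 5, youngest first.
Period 1.
Births: 80000 * 0.445 = 35600
Group 2: 54000 * 0.947 = 51138
Group 3: 80000 * 0.94 = 75200
Group 4: 44000 * 0.958 = 42152
Group 5: 34500 * 0.946 = 32637
Net migration: Group 1 + 30 → 35630; Group 2 − 180 → 50958; Group 3 − 90 → 75110; Group 4 − 190 → 41962; Group 5 − 210 → 32427
Population now: 0–14=35630, 15–29=50958, 30–44=75110, 45–59=41962, 60–74=32427
Period 2.
Births: 50958 * 0.445 = 22676
Group 2: 35630 * 0.947 = 33742
Group 3: 50958 * 0.94 = 47901
Group 4: 75110 * 0.958 = 71955
Group 5: 41962 * 0.946 = 39696
Net migration: Group 1 + 30 → 22706; Group 2 − 180 → 33562; Group 3 − 90 → 47811; Group 4 − 190 → 71765; Group 5 − 210 → 39486
Population now: 0–14=22706, 15–29=33562, 30–44=47811, 45–59=71765, 60–74=39486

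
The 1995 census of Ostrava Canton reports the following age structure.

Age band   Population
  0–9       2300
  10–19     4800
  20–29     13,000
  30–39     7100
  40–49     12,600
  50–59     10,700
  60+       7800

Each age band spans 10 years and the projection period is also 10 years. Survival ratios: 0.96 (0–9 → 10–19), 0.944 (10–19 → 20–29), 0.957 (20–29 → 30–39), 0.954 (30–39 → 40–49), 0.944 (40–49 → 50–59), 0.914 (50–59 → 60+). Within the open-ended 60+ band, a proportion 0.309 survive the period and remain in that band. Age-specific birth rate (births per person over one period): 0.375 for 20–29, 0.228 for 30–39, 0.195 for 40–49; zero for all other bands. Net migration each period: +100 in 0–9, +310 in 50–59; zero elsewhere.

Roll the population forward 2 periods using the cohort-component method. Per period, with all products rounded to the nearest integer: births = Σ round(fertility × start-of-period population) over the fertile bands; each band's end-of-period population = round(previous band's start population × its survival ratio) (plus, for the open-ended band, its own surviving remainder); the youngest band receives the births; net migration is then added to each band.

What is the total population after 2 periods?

54560

— Period 1 —
Births: 13000 × 0.375 = 4875  |  7100 × 0.228 = 1619  |  12600 × 0.195 = 2457 — total 8951
10–19: 2300 × 0.96 = 2208
20–29: 4800 × 0.944 = 4531
30–39: 13000 × 0.957 = 12441
40–49: 7100 × 0.954 = 6773
50–59: 12600 × 0.944 = 11894
60+: 10700 × 0.914 + 7800 × 0.309 = 9780 + 2410 = 12190
Net migration: 0–9 + 100 → 9051; 50–59 + 310 → 12204
→ [9051, 2208, 4531, 12441, 6773, 12204, 12190]
— Period 2 —
Births: 4531 × 0.375 = 1699  |  12441 × 0.228 = 2837  |  6773 × 0.195 = 1321 — total 5857
10–19: 9051 × 0.96 = 8689
20–29: 2208 × 0.944 = 2084
30–39: 4531 × 0.957 = 4336
40–49: 12441 × 0.954 = 11869
50–59: 6773 × 0.944 = 6394
60+: 12204 × 0.914 + 12190 × 0.309 = 11154 + 3767 = 14921
Net migration: 0–9 + 100 → 5957; 50–59 + 310 → 6704
→ [5957, 8689, 2084, 4336, 11869, 6704, 14921]
Total after period 2: 5957 + 8689 + 2084 + 4336 + 11869 + 6704 + 14921 = 54560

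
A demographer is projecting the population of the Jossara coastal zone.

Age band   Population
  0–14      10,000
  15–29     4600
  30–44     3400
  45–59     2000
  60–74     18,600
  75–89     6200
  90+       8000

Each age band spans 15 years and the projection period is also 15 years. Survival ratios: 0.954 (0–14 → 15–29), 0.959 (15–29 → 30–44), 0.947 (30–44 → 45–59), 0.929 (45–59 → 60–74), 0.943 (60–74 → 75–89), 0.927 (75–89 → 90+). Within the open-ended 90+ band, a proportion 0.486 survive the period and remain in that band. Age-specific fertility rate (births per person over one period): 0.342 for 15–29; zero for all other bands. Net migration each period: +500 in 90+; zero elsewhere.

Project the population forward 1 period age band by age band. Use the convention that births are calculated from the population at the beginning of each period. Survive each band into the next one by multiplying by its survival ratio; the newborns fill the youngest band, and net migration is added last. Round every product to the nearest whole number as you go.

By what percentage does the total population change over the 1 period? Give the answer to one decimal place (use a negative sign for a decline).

— Period 1 —
Births: 4600 × 0.342 = 1573
15–29: 10000 × 0.954 = 9540
30–44: 4600 × 0.959 = 4411
45–59: 3400 × 0.947 = 3220
60–74: 2000 × 0.929 = 1858
75–89: 18600 × 0.943 = 17540
90+: 6200 × 0.927 + 8000 × 0.486 = 5747 + 3888 = 9635
Net migration: 90+ + 500 → 10135
Giving 1573 / 9540 / 4411 / 3220 / 1858 / 17540 / 10135.
Total: 52800 → 48277; change = -4523; percentage change = -8.6%

-8.6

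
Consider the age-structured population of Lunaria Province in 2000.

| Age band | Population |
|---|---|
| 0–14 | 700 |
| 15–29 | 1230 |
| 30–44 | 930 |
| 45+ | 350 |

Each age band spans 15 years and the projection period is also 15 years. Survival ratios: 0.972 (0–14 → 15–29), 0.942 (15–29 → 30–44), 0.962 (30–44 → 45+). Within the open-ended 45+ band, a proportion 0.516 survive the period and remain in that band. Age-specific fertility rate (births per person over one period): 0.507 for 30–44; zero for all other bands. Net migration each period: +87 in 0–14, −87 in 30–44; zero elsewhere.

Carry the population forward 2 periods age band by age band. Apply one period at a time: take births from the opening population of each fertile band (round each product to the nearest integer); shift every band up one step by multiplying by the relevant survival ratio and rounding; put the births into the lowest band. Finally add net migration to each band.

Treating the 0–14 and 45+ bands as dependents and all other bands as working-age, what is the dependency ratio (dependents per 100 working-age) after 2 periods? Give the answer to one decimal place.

Numbering the bands 1..4 from youngest to oldest:
Period 1.
Births: 930 × 0.507 = 472
Band 2: 700 × 0.972 = 680
Band 3: 1230 × 0.942 = 1159
Band 4: 930 × 0.962 + 350 × 0.516 = 895 + 181 = 1076
Net migration: Band 1 + 87 → 559; Band 3 − 87 → 1072
Population now: 0–14=559, 15–29=680, 30–44=1072, 45+=1076
Period 2.
Births: 1072 × 0.507 = 544
Band 2: 559 × 0.972 = 543
Band 3: 680 × 0.942 = 641
Band 4: 1072 × 0.962 + 1076 × 0.516 = 1031 + 555 = 1586
Net migration: Band 1 + 87 → 631; Band 3 − 87 → 554
Population now: 0–14=631, 15–29=543, 30–44=554, 45+=1586
Dependents (band 0–14 + band 45+) = 631 + 1586 = 2217; working-age = 1097; ratio = 2217/1097 × 100 = 202.1

202.1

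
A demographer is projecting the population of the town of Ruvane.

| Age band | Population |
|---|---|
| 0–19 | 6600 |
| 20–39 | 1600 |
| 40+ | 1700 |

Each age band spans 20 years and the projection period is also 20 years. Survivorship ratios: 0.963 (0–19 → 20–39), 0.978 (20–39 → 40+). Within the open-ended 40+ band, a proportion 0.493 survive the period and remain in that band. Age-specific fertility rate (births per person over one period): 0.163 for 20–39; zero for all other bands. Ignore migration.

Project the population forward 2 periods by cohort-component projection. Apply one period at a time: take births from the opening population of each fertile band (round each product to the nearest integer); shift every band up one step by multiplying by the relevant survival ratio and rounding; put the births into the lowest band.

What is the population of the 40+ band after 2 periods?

7401

(Groups numbered youngest = 1 to oldest = 3.)
[period 1]
Births: 1600 * 0.163 = 261
Group 2: 6600 * 0.963 = 6356
Group 3: 1600 * 0.978 + 1700 * 0.493 = 1565 + 838 = 2403
Giving 261 / 6356 / 2403.
[period 2]
Births: 6356 * 0.163 = 1036
Group 2: 261 * 0.963 = 251
Group 3: 6356 * 0.978 + 2403 * 0.493 = 6216 + 1185 = 7401
Giving 1036 / 251 / 7401.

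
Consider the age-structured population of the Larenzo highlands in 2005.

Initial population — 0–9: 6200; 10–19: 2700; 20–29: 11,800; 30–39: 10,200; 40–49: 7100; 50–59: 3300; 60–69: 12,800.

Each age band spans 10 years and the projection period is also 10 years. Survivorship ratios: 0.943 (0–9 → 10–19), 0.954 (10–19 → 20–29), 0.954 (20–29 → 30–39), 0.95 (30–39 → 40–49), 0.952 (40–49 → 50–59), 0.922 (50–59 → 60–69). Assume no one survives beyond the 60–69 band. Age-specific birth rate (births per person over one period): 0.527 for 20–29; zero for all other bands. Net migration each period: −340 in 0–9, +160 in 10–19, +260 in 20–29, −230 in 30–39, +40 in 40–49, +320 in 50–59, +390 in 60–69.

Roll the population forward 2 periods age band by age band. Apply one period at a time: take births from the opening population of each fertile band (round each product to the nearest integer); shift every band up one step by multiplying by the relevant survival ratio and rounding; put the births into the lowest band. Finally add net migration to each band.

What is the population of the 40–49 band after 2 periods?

10516

Period 1:
Births: 11800 × 0.527 = 6219
10–19: 6200 × 0.943 = 5847
20–29: 2700 × 0.954 = 2576
30–39: 11800 × 0.954 = 11257
40–49: 10200 × 0.95 = 9690
50–59: 7100 × 0.952 = 6759
60–69: 3300 × 0.922 = 3043
Net migration: 0–9 − 340 → 5879; 10–19 + 160 → 6007; 20–29 + 260 → 2836; 30–39 − 230 → 11027; 40–49 + 40 → 9730; 50–59 + 320 → 7079; 60–69 + 390 → 3433
End of period: [5879, 6007, 2836, 11027, 9730, 7079, 3433]
Period 2:
Births: 2836 × 0.527 = 1495
10–19: 5879 × 0.943 = 5544
20–29: 6007 × 0.954 = 5731
30–39: 2836 × 0.954 = 2706
40–49: 11027 × 0.95 = 10476
50–59: 9730 × 0.952 = 9263
60–69: 7079 × 0.922 = 6527
Net migration: 0–9 − 340 → 1155; 10–19 + 160 → 5704; 20–29 + 260 → 5991; 30–39 − 230 → 2476; 40–49 + 40 → 10516; 50–59 + 320 → 9583; 60–69 + 390 → 6917
End of period: [1155, 5704, 5991, 2476, 10516, 9583, 6917]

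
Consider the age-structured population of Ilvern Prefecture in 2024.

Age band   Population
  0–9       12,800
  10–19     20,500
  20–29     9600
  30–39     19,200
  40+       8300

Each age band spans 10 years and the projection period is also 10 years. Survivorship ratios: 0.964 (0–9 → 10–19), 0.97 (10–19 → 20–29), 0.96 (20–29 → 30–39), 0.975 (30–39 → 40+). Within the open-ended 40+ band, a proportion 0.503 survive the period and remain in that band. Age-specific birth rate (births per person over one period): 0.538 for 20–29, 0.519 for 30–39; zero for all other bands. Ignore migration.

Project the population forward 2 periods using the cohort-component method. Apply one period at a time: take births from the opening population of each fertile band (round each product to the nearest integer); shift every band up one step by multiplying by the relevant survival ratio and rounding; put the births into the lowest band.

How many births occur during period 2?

Let group 1 be 0–9 through group 5 = 40+.
Period 1.
Births: 9600 × 0.538 = 5165  |  19200 × 0.519 = 9965 ⇒ total 15130
Group 2: 12800 × 0.964 = 12339
Group 3: 20500 × 0.97 = 19885
Group 4: 9600 × 0.96 = 9216
Group 5: 19200 × 0.975 + 8300 × 0.503 = 18720 + 4175 = 22895
Population now: 0–9=15130, 10–19=12339, 20–29=19885, 30–39=9216, 40+=22895
Period 2.
Births: 19885 × 0.538 = 10698  |  9216 × 0.519 = 4783 ⇒ total 15481
Group 2: 15130 × 0.964 = 14585
Group 3: 12339 × 0.97 = 11969
Group 4: 19885 × 0.96 = 19090
Group 5: 9216 × 0.975 + 22895 × 0.503 = 8986 + 11516 = 20502
Population now: 0–9=15481, 10–19=14585, 20–29=11969, 30–39=19090, 40+=20502

15481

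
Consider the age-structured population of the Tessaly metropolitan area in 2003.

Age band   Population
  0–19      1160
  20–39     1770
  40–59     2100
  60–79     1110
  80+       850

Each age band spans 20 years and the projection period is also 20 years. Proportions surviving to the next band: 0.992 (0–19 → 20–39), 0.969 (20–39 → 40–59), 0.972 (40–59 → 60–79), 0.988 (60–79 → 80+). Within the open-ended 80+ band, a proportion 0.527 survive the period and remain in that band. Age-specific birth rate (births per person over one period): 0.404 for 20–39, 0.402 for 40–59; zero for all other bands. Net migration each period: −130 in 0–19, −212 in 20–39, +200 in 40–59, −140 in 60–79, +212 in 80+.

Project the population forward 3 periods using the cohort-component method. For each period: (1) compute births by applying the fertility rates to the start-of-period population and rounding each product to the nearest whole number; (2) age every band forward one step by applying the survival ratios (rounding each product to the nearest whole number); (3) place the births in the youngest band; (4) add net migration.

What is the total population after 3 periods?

7411

(Bands numbered youngest = 1 to oldest = 5.)
Period 1:
Births: 1770 × 0.404 = 715, 2100 × 0.402 = 844 — total 1559
Band 2: 1160 × 0.992 = 1151
Band 3: 1770 × 0.969 = 1715
Band 4: 2100 × 0.972 = 2041
Band 5: 1110 × 0.988 + 850 × 0.527 = 1097 + 448 = 1545
Net migration: Band 1 − 130 → 1429; Band 2 − 212 → 939; Band 3 + 200 → 1915; Band 4 − 140 → 1901; Band 5 + 212 → 1757
Giving 1429 / 939 / 1915 / 1901 / 1757.
Period 2:
Births: 939 × 0.404 = 379, 1915 × 0.402 = 770 — total 1149
Band 2: 1429 × 0.992 = 1418
Band 3: 939 × 0.969 = 910
Band 4: 1915 × 0.972 = 1861
Band 5: 1901 × 0.988 + 1757 × 0.527 = 1878 + 926 = 2804
Net migration: Band 1 − 130 → 1019; Band 2 − 212 → 1206; Band 3 + 200 → 1110; Band 4 − 140 → 1721; Band 5 + 212 → 3016
Giving 1019 / 1206 / 1110 / 1721 / 3016.
Period 3:
Births: 1206 × 0.404 = 487, 1110 × 0.402 = 446 — total 933
Band 2: 1019 × 0.992 = 1011
Band 3: 1206 × 0.969 = 1169
Band 4: 1110 × 0.972 = 1079
Band 5: 1721 × 0.988 + 3016 × 0.527 = 1700 + 1589 = 3289
Net migration: Band 1 − 130 → 803; Band 2 − 212 → 799; Band 3 + 200 → 1369; Band 4 − 140 → 939; Band 5 + 212 → 3501
Giving 803 / 799 / 1369 / 939 / 3501.
Total after period 3: 803 + 799 + 1369 + 939 + 3501 = 7411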